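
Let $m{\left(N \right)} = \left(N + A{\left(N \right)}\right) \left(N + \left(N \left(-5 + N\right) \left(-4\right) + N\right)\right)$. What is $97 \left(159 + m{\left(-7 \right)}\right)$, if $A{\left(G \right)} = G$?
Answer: $490723$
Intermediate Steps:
$m{\left(N \right)} = 2 N \left(2 N - 4 N \left(-5 + N\right)\right)$ ($m{\left(N \right)} = \left(N + N\right) \left(N + \left(N \left(-5 + N\right) \left(-4\right) + N\right)\right) = 2 N \left(N - \left(- N + 4 N \left(-5 + N\right)\right)\right) = 2 N \left(2 N - 4 N \left(-5 + N\right)\right)$)
$97 \left(159 + m{\left(-7 \right)}\right) = 97 \left(159 + \left(-7\right)^{2} \left(44 - -56\right)\right) = 97 \left(159 + 49 \left(44 + 56\right)\right) = 97 \left(159 + 49 \cdot 100\right) = 97 \left(159 + 4900\right) = 97 \cdot 5059 = 490723$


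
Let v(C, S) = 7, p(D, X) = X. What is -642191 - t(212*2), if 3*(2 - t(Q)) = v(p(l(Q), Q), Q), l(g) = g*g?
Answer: -1926572/3 ≈ -6.4219e+5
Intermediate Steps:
l(g) = g²
t(Q) = -⅓ (t(Q) = 2 - ⅓*7 = 2 - 7/3 = -⅓)
-642191 - t(212*2) = -642191 - 1*(-⅓) = -642191 + ⅓ = -1926572/3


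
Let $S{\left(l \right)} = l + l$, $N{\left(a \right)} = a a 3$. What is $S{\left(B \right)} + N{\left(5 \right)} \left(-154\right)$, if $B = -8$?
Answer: $-11566$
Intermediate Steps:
$N{\left(a \right)} = 3 a^{2}$ ($N{\left(a \right)} = a^{2} \cdot 3 = 3 a^{2}$)
$S{\left(l \right)} = 2 l$
$S{\left(B \right)} + N{\left(5 \right)} \left(-154\right) = 2 \left(-8\right) + 3 \cdot 5^{2} \left(-154\right) = -16 + 3 \cdot 25 \left(-154\right) = -16 + 75 \left(-154\right) = -16 - 11550 = -11566$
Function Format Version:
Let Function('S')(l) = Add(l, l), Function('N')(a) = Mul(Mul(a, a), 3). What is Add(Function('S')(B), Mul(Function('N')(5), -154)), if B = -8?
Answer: -11566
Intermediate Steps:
Function('N')(a) = Mul(3, Pow(a, 2)) (Function('N')(a) = Mul(Pow(a, 2), 3) = Mul(3, Pow(a, 2)))
Function('S')(l) = Mul(2, l)
Add(Function('S')(B), Mul(Function('N')(5), -154)) = Add(Mul(2, -8), Mul(Mul(3, Pow(5, 2)), -154)) = Add(-16, Mul(Mul(3, 25), -154)) = Add(-16, Mul(75, -154)) = Add(-16, -11550) = -11566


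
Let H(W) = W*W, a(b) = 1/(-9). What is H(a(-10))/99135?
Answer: 1/8029935 ≈ 1.2453e-7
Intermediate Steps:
a(b) = -1/9
H(W) = W**2
H(a(-10))/99135 = (-1/9)**2/99135 = (1/81)*(1/99135) = 1/8029935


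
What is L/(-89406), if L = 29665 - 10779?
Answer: -9443/44703 ≈ -0.21124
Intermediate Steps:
L = 18886
L/(-89406) = 18886/(-89406) = 18886*(-1/89406) = -9443/44703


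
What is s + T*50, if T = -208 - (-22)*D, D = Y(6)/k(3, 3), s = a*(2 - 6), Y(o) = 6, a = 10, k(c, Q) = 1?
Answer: -3840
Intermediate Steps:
s = -40 (s = 10*(2 - 6) = 10*(-4) = -40)
D = 6 (D = 6/1 = 6*1 = 6)
T = -76 (T = -208 - (-22)*6 = -208 - 1*(-132) = -208 + 132 = -76)
s + T*50 = -40 - 76*50 = -40 - 3800 = -3840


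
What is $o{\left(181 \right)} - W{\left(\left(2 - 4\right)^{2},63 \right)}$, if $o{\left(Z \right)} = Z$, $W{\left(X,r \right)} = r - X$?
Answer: $122$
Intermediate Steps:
$o{\left(181 \right)} - W{\left(\left(2 - 4\right)^{2},63 \right)} = 181 - \left(63 - \left(2 - 4\right)^{2}\right) = 181 - \left(63 - \left(-2\right)^{2}\right) = 181 - \left(63 - 4\right) = 181 - 59 = 122$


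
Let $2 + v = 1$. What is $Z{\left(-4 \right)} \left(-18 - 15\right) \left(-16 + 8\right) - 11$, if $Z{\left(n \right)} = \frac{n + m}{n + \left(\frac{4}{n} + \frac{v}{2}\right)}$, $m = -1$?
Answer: $229$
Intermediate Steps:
$v = -1$ ($v = -2 + 1 = -1$)
$Z{\left(n \right)} = \frac{-1 + n}{- \frac{1}{2} + n + \frac{4}{n}}$ ($Z{\left(n \right)} = \frac{n - 1}{n + \left(\frac{4}{n} - \frac{1}{2}\right)} = \frac{-1 + n}{n + \left(\frac{4}{n} - \frac{1}{2}\right)} = \frac{-1 + n}{n - \left(\frac{1}{2} - \frac{4}{n}\right)} = \frac{-1 + n}{- \frac{1}{2} + n + \frac{4}{n}}$)
$Z{\left(-4 \right)} \left(-18 - 15\right) \left(-16 + 8\right) - 11 = 2 \left(-4\right) \frac{1}{8 - -4 + 2 \left(-4\right)^{2}} \left(-1 - 4\right) \left(-18 - 15\right) \left(-16 + 8\right) - 11 = 2 \left(-4\right) \frac{1}{8 + 4 + 2 \cdot 16} \left(-5\right) \left(\left(-33\right) \left(-8\right)\right) - 11 = 2 \left(-4\right) \frac{1}{8 + 4 + 32} \left(-5\right) 264 - 11 = 2 \left(-4\right) \frac{1}{44} \left(-5\right) 264 - 11 = \frac{10}{11} \cdot 264 - 11 = 240 - 11 = 229$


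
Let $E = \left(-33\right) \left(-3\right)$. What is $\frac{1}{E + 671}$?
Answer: $\frac{1}{770} \approx 0.0012987$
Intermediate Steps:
$E = 99$
$\frac{1}{E + 671} = \frac{1}{99 + 671} = \frac{1}{770}$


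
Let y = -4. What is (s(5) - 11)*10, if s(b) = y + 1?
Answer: -140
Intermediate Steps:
s(b) = -3 (s(b) = -4 + 1 = -3)
(s(5) - 11)*10 = (-3 - 11)*10 = -14*10 = -140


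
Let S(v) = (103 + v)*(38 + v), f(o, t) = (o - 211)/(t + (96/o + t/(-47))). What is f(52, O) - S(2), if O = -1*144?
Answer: -118945217/28328 ≈ -4198.9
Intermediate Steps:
O = -144
f(o, t) = (-211 + o)/(96/o + 46*t/47) (f(o, t) = (-211 + o)/(t + (96/o + t*(-1/47))) = (-211 + o)/(t + (96/o - t/47)) = (-211 + o)/(96/o + 46*t/47))
S(v) = (38 + v)*(103 + v)
f(52, O) - S(2) = (47/2)*52*(-211 + 52)/(2256 + 23*52*(-144)) - (3914 + 2² + 141*2) = (47/2)*52*(-159)/(2256 - 172224) - (3914 + 4 + 282) = (47/2)*52*(-159)/(-169968) - 1*4200 = (47/2)*52*(-1/169968)*(-159) - 4200 = 32383/28328 - 4200 = -118945217/28328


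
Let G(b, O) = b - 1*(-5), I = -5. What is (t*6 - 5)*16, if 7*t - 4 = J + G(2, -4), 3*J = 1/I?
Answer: 2448/35 ≈ 69.943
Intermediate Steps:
G(b, O) = 5 + b (G(b, O) = b + 5 = 5 + b)
J = -1/15 (J = (1/3)/(-5) = (1/3)*(-1/5) = -1/15 ≈ -0.066667)
t = 164/105 (t = 4/7 + (-1/15 + (5 + 2))/7 = 4/7 + (-1/15 + 7)/7 = 4/7 + (1/7)*(104/15) = 4/7 + 104/105 = 164/105 ≈ 1.5619)
(t*6 - 5)*16 = ((164/105)*6 - 5)*16 = (328/35 - 5)*16 = (153/35)*16 = 2448/35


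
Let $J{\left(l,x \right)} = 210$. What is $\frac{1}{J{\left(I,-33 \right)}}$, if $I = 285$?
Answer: $\frac{1}{210} \approx 0.0047619$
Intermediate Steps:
$\frac{1}{J{\left(I,-33 \right)}} = \frac{1}{210}$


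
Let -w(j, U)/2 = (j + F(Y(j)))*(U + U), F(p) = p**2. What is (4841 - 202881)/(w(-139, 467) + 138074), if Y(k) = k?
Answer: 99020/17846951 ≈ 0.0055483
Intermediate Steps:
w(j, U) = -4*U*(j + j**2) (w(j, U) = -2*(j + j**2)*(U + U) = -2*(j + j**2)*2*U = -4*U*(j + j**2))
(4841 - 202881)/(w(-139, 467) + 138074) = (4841 - 202881)/(-4*467*(-139)*(1 - 139) + 138074) = -198040/(-4*467*(-139)*(-138) + 138074) = -198040/(-35831976 + 138074) = -198040/(-35693902) = -198040*(-1/35693902) = 99020/17846951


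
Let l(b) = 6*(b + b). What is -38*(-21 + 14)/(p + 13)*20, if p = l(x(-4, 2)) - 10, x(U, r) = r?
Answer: 5320/27 ≈ 197.04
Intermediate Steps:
l(b) = 12*b (l(b) = 6*(2*b) = 12*b)
p = 14 (p = 12*2 - 10 = 24 - 10 = 14)
-38*(-21 + 14)/(p + 13)*20 = -38*(-21 + 14)/(14 + 13)*20 = -(-266)/27*20 = -38*(-7/27)*20 = (266/27)*20 = 5320/27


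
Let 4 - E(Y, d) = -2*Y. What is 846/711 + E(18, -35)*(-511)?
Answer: -1614666/79 ≈ -20439.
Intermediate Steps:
E(Y, d) = 4 + 2*Y (E(Y, d) = 4 - (-2)*Y = 4 + 2*Y)
846/711 + E(18, -35)*(-511) = 846/711 + (4 + 2*18)*(-511) = 846*(1/711) + (4 + 36)*(-511) = 94/79 + 40*(-511) = 94/79 - 20440 = -1614666/79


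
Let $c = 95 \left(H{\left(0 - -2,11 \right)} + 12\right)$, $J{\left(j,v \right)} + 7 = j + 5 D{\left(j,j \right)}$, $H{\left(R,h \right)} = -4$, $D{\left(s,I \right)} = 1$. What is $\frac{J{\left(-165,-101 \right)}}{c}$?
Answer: $- \frac{167}{760} \approx -0.21974$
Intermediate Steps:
$J{\left(j,v \right)} = -2 + j$ ($J{\left(j,v \right)} = -7 + \left(j + 5 \cdot 1\right) = -7 + \left(j + 5\right) = -7 + \left(5 + j\right) = -2 + j$)
$c = 760$ ($c = 95 \left(-4 + 12\right) = 95 \cdot 8 = 760$)
$\frac{J{\left(-165,-101 \right)}}{c} = \frac{-2 - 165}{760} = \left(-167\right) \frac{1}{760} = - \frac{167}{760}$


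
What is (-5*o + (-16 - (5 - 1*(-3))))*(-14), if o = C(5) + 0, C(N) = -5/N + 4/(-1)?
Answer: -14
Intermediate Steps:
C(N) = -4 - 5/N (C(N) = -5/N + 4*(-1) = -5/N - 4 = -4 - 5/N)
o = -5 (o = (-4 - 5/5) + 0 = (-4 - 5*1/5) + 0 = (-4 - 1) + 0 = -5 + 0 = -5)
(-5*o + (-16 - (5 - 1*(-3))))*(-14) = (-5*(-5) + (-16 - (5 - 1*(-3))))*(-14) = (25 + (-16 - (5 + 3)))*(-14) = (25 + (-16 - 1*8))*(-14) = (25 + (-16 - 8))*(-14) = (25 - 24)*(-14) = 1*(-14) = -14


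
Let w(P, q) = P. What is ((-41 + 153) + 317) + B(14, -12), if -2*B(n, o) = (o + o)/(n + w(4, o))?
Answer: 1289/3 ≈ 429.67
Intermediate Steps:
B(n, o) = -o/(4 + n) (B(n, o) = -(o + o)/(2*(n + 4)) = -2*o/(2*(4 + n)) = -o/(4 + n))
((-41 + 153) + 317) + B(14, -12) = ((-41 + 153) + 317) - 1*(-12)/(4 + 14) = (112 + 317) - 1*(-12)/18 = 429 - 1*(-12)*1/18 = 429 + 2/3 = 1289/3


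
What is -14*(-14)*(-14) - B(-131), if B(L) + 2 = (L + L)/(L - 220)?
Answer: -962704/351 ≈ -2742.7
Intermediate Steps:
B(L) = -2 + 2*L/(-220 + L) (B(L) = -2 + (L + L)/(L - 220) = -2 + (2*L)/(-220 + L) = -2 + 2*L/(-220 + L))
-14*(-14)*(-14) - B(-131) = -14*(-14)*(-14) - 440/(-220 - 131) = 196*(-14) - 440/(-351) = -2744 - 440*(-1)/351 = -2744 - 1*(-440/351) = -2744 + 440/351 = -962704/351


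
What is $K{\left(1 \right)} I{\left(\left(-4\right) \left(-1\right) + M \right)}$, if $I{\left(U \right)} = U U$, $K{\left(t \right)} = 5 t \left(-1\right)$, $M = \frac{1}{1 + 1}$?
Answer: $- \frac{405}{4} \approx -101.25$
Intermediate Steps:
$M = \frac{1}{2} \approx 0.5$
$K{\left(t \right)} = - 5 t$
$I{\left(U \right)} = U^{2}$
$K{\left(1 \right)} I{\left(\left(-4\right) \left(-1\right) + M \right)} = \left(-5\right) 1 \left(\left(-4\right) \left(-1\right) + \frac{1}{2}\right)^{2} = - 5 \left(4 + \frac{1}{2}\right)^{2} = - 5 \left(\frac{9}{2}\right)^{2} = \left(-5\right) \frac{81}{4} = - \frac{405}{4}$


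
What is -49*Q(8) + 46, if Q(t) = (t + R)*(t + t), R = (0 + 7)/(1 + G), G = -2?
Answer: -738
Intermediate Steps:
R = -7 (R = (0 + 7)/(1 - 2) = 7/(-1) = 7*(-1) = -7)
Q(t) = 2*t*(-7 + t) (Q(t) = (t - 7)*(t + t) = (-7 + t)*(2*t) = 2*t*(-7 + t))
-49*Q(8) + 46 = -98*8*(-7 + 8) + 46 = -98*8 + 46 = -49*16 + 46 = -784 + 46 = -738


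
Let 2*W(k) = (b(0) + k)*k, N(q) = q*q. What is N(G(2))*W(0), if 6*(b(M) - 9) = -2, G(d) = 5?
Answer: 0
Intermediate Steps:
b(M) = 26/3 (b(M) = 9 + (⅙)*(-2) = 9 - ⅓ = 26/3)
N(q) = q²
W(k) = k*(26/3 + k)/2 (W(k) = ((26/3 + k)*k)/2 = (k*(26/3 + k))/2 = k*(26/3 + k)/2)
N(G(2))*W(0) = 5²*((⅙)*0*(26 + 3*0)) = 25*((⅙)*0*(26 + 0)) = 25*((⅙)*0*26) = 25*0 = 0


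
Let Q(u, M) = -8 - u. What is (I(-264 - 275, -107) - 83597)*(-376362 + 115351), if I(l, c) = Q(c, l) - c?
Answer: 21765968301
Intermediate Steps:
I(l, c) = -8 - 2*c (I(l, c) = (-8 - c) - c = -8 - 2*c)
(I(-264 - 275, -107) - 83597)*(-376362 + 115351) = ((-8 - 2*(-107)) - 83597)*(-376362 + 115351) = ((-8 + 214) - 83597)*(-261011) = (206 - 83597)*(-261011) = -83391*(-261011) = 21765968301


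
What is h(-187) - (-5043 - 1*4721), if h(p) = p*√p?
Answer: 9764 - 187*I*√187 ≈ 9764.0 - 2557.2*I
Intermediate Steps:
h(p) = p^(3/2)
h(-187) - (-5043 - 1*4721) = (-187)^(3/2) - (-5043 - 1*4721) = -187*I*√187 - (-5043 - 4721) = -187*I*√187 - 1*(-9764) = -187*I*√187 + 9764 = 9764 - 187*I*√187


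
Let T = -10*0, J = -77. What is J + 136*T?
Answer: -77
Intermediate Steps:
T = 0
J + 136*T = -77 + 136*0 = -77 + 0 = -77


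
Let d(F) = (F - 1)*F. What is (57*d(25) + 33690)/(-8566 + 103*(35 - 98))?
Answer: -13578/3011 ≈ -4.5095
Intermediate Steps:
d(F) = F*(-1 + F) (d(F) = (-1 + F)*F = F*(-1 + F))
(57*d(25) + 33690)/(-8566 + 103*(35 - 98)) = (57*(25*(-1 + 25)) + 33690)/(-8566 + 103*(35 - 98)) = (57*(25*24) + 33690)/(-8566 + 103*(-63)) = (57*600 + 33690)/(-8566 - 6489) = (34200 + 33690)/(-15055) = 67890*(-1/15055) = -13578/3011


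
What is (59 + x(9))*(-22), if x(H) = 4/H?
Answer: -11770/9 ≈ -1307.8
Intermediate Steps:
(59 + x(9))*(-22) = (59 + 4/9)*(-22) = (535/9)*(-22) = -11770/9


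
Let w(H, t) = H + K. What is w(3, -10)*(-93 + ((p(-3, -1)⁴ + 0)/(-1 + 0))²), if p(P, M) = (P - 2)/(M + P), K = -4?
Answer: 5704223/65536 ≈ 87.040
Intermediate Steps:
p(P, M) = (-2 + P)/(M + P)
w(H, t) = -4 + H (w(H, t) = H - 4 = -4 + H)
w(3, -10)*(-93 + ((p(-3, -1)⁴ + 0)/(-1 + 0))²) = (-4 + 3)*(-93 + ((((-2 - 3)/(-1 - 3))⁴ + 0)/(-1 + 0))²) = -(-93 + (((-5/(-4))⁴ + 0)/(-1))²) = -(-93 + (((-¼*(-5))⁴ + 0)*(-1))²) = -(-93 + (((5/4)⁴ + 0)*(-1))²) = -(-93 + ((625/256 + 0)*(-1))²) = -(-93 + ((625/256)*(-1))²) = -(-93 + (-625/256)²) = -(-93 + 390625/65536) = -1*(-5704223/65536) = 5704223/65536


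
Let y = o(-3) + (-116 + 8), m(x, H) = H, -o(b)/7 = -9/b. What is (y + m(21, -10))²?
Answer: 19321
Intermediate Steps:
o(b) = 63/b (o(b) = -(-63)/b = 63/b)
y = -129 (y = 63/(-3) + (-116 + 8) = 63*(-⅓) - 108 = -21 - 108 = -129)
(y + m(21, -10))² = (-129 - 10)² = (-139)² = 19321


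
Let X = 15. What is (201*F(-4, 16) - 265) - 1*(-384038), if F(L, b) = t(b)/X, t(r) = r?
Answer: 1919937/5 ≈ 3.8399e+5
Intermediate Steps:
F(L, b) = b/15
(201*F(-4, 16) - 265) - 1*(-384038) = (201*((1/15)*16) - 265) - 1*(-384038) = (201*(16/15) - 265) + 384038 = (1072/5 - 265) + 384038 = -253/5 + 384038 = 1919937/5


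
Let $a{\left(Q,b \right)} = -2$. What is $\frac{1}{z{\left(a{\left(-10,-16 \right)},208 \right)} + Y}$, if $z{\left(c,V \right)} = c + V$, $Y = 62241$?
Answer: $\frac{1}{62447} \approx 1.6014 \cdot 10^{-5}$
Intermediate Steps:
$z{\left(c,V \right)} = V + c$
$\frac{1}{z{\left(a{\left(-10,-16 \right)},208 \right)} + Y} = \frac{1}{\left(208 - 2\right) + 62241} = \frac{1}{206 + 62241} = \frac{1}{62447}$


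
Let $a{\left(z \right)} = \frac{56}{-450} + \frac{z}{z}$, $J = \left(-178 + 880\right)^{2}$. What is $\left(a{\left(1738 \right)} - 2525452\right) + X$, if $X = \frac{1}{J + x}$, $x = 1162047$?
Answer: $- \frac{313443398905276}{124113825} \approx -2.5255 \cdot 10^{6}$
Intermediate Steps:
$J = 492804$ ($J = 702^{2} = 492804$)
$a{\left(z \right)} = \frac{197}{225}$ ($a{\left(z \right)} = 56 \left(- \frac{1}{450}\right) + 1 = - \frac{28}{225} + 1 = \frac{197}{225}$)
$X = \frac{1}{1654851}$ ($X = \frac{1}{492804 + 1162047} = \frac{1}{1654851} \approx 6.0428 \cdot 10^{-7}$)
$\left(a{\left(1738 \right)} - 2525452\right) + X = \left(\frac{197}{225} - 2525452\right) + \frac{1}{1654851} = - \frac{568226503}{225} + \frac{1}{1654851} = - \frac{313443398905276}{124113825}$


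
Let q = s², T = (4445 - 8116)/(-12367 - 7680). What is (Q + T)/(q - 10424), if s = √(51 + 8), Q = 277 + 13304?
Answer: -272261978/207787155 ≈ -1.3103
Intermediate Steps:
T = 3671/20047 (T = -3671/(-20047) = -3671*(-1/20047) = 3671/20047 ≈ 0.18312)
Q = 13581
s = √59 ≈ 7.6811
q = 59 (q = (√59)² = 59)
(Q + T)/(q - 10424) = (13581 + 3671/20047)/(59 - 10424) = (272261978/20047)/(-10365) = (272261978/20047)*(-1/10365) = -272261978/207787155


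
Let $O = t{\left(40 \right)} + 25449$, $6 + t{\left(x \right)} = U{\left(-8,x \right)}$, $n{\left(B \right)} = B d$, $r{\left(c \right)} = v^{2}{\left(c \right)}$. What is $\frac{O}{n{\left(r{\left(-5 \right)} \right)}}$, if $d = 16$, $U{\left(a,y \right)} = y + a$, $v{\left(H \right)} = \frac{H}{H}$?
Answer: $\frac{25475}{16} \approx 1592.2$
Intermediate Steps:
$v{\left(H \right)} = 1$
$U{\left(a,y \right)} = a + y$
$r{\left(c \right)} = 1$ ($r{\left(c \right)} = 1^{2} = 1$)
$n{\left(B \right)} = 16 B$ ($n{\left(B \right)} = B 16 = 16 B$)
$t{\left(x \right)} = -14 + x$ ($t{\left(x \right)} = -6 + \left(-8 + x\right) = -14 + x$)
$O = 25475$ ($O = \left(-14 + 40\right) + 25449 = 26 + 25449 = 25475$)
$\frac{O}{n{\left(r{\left(-5 \right)} \right)}} = \frac{25475}{16 \cdot 1} = \frac{25475}{16}$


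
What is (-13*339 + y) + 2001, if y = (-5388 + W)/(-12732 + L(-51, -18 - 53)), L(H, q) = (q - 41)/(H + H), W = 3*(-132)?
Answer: -390465768/162319 ≈ -2405.5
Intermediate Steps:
W = -396
L(H, q) = (-41 + q)/(2*H) (L(H, q) = (-41 + q)/((2*H)) = (-41 + q)*(1/(2*H)) = (-41 + q)/(2*H))
y = 73746/162319 (y = (-5388 - 396)/(-12732 + (1/2)*(-41 + (-18 - 53))/(-51)) = -5784/(-12732 + (1/2)*(-1/51)*(-41 - 71)) = -5784/(-12732 + (1/2)*(-1/51)*(-112)) = -5784/(-12732 + 56/51) = -5784/(-649276/51) = -5784*(-51/649276) = 73746/162319 ≈ 0.45433)
(-13*339 + y) + 2001 = (-13*339 + 73746/162319) + 2001 = (-4407 + 73746/162319) + 2001 = -715266087/162319 + 2001 = -390465768/162319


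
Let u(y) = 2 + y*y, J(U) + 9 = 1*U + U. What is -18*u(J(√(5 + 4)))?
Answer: -198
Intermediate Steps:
J(U) = -9 + 2*U (J(U) = -9 + (1*U + U) = -9 + (U + U) = -9 + 2*U)
u(y) = 2 + y²
-18*u(J(√(5 + 4))) = -18*(2 + (-9 + 2*√(5 + 4))²) = -18*(2 + (-9 + 2*√9)²) = -18*(2 + (-9 + 2*3)²) = -18*(2 + (-9 + 6)²) = -18*(2 + (-3)²) = -18*(2 + 9) = -18*11 = -198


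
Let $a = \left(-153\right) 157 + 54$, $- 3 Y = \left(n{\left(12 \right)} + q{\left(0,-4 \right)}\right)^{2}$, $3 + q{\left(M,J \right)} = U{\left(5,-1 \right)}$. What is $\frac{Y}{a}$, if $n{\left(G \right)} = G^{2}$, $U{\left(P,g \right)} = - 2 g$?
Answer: $\frac{20449}{71901} \approx 0.2844$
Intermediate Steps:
$q{\left(M,J \right)} = -1$ ($q{\left(M,J \right)} = -3 - -2 = -3 + 2 = -1$)
$Y = - \frac{20449}{3}$ ($Y = - \frac{\left(12^{2} - 1\right)^{2}}{3} = - \frac{\left(144 - 1\right)^{2}}{3} = - \frac{143^{2}}{3} = \left(- \frac{1}{3}\right) 20449 = - \frac{20449}{3} \approx -6816.3$)
$a = -23967$ ($a = -24021 + 54 = -23967$)
$\frac{Y}{a} = - \frac{20449}{3 \left(-23967\right)} = \left(- \frac{20449}{3}\right) \left(- \frac{1}{23967}\right) = \frac{20449}{71901}$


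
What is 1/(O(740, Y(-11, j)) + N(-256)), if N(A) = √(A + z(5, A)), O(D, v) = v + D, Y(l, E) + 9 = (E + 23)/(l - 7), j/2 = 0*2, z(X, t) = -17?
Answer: 236430/172616677 - 324*I*√273/172616677 ≈ 0.0013697 - 3.1013e-5*I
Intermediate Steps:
j = 0 (j = 2*(0*2) = 2*0 = 0)
Y(l, E) = -9 + (23 + E)/(-7 + l) (Y(l, E) = -9 + (E + 23)/(l - 7) = -9 + (23 + E)/(-7 + l))
O(D, v) = D + v
N(A) = √(-17 + A) (N(A) = √(A - 17) = √(-17 + A))
1/(O(740, Y(-11, j)) + N(-256)) = 1/((740 + (86 + 0 - 9*(-11))/(-7 - 11)) + √(-17 - 256)) = 1/((740 + (86 + 0 + 99)/(-18)) + √(-273)) = 1/((740 - 1/18*185) + I*√273) = 1/((740 - 185/18) + I*√273) = 1/(13135/18 + I*√273)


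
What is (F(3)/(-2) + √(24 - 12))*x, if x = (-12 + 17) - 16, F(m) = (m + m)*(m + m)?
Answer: 198 - 22*√3 ≈ 159.89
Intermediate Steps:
F(m) = 4*m² (F(m) = (2*m)*(2*m) = 4*m²)
x = -11 (x = 5 - 16 = -11)
(F(3)/(-2) + √(24 - 12))*x = ((4*3²)/(-2) + √(24 - 12))*(-11) = ((4*9)*(-½) + √12)*(-11) = (36*(-½) + 2*√3)*(-11) = (-18 + 2*√3)*(-11) = 198 - 22*√3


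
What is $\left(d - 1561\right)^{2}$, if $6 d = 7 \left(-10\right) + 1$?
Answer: $\frac{9891025}{4} \approx 2.4728 \cdot 10^{6}$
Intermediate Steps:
$d = - \frac{23}{2}$ ($d = \frac{7 \left(-10\right) + 1}{6} = \frac{-70 + 1}{6} = \frac{1}{6} \left(-69\right) = - \frac{23}{2} \approx -11.5$)
$\left(d - 1561\right)^{2} = \left(- \frac{23}{2} - 1561\right)^{2} = \left(- \frac{3145}{2}\right)^{2} = \frac{9891025}{4}$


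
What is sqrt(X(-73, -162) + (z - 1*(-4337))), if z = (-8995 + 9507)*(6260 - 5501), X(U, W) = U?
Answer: 2*sqrt(98218) ≈ 626.79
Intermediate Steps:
z = 388608 (z = 512*759 = 388608)
sqrt(X(-73, -162) + (z - 1*(-4337))) = sqrt(-73 + (388608 - 1*(-4337))) = sqrt(-73 + (388608 + 4337)) = sqrt(-73 + 392945) = sqrt(392872) = 2*sqrt(98218)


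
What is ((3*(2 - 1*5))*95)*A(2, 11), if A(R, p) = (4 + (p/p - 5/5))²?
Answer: -13680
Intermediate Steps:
A(R, p) = 16 (A(R, p) = (4 + (1 - 5*⅕))² = (4 + (1 - 1))² = (4 + 0)² = 4² = 16)
((3*(2 - 1*5))*95)*A(2, 11) = ((3*(2 - 1*5))*95)*16 = ((3*(2 - 5))*95)*16 = ((3*(-3))*95)*16 = -9*95*16 = -855*16 = -13680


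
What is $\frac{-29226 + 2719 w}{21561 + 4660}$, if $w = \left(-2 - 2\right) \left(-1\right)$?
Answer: $- \frac{18350}{26221} \approx -0.69982$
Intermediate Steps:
$w = 4$ ($w = \left(-4\right) \left(-1\right) = 4$)
$\frac{-29226 + 2719 w}{21561 + 4660} = \frac{-29226 + 2719 \cdot 4}{21561 + 4660} = \frac{-29226 + 10876}{26221} = \left(-18350\right) \frac{1}{26221} = - \frac{18350}{26221}$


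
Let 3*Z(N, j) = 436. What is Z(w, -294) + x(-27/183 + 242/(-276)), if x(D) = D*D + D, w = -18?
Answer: 10300483603/70862724 ≈ 145.36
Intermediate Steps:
x(D) = D + D**2 (x(D) = D**2 + D = D + D**2)
Z(N, j) = 436/3 (Z(N, j) = (1/3)*436 = 436/3)
Z(w, -294) + x(-27/183 + 242/(-276)) = 436/3 + (-27/183 + 242/(-276))*(1 + (-27/183 + 242/(-276))) = 436/3 + (-27*1/183 + 242*(-1/276))*(1 + (-27*1/183 + 242*(-1/276))) = 436/3 + (-9/61 - 121/138)*(1 + (-9/61 - 121/138)) = 436/3 - 8623*(1 - 8623/8418)/8418 = 436/3 - 8623/8418*(-205/8418) = 436/3 + 1767715/70862724 = 10300483603/70862724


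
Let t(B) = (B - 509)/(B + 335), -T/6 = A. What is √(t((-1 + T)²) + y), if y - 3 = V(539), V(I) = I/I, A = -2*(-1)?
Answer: √5866/42 ≈ 1.8236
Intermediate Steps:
A = 2
T = -12 (T = -6*2 = -12)
V(I) = 1
y = 4 (y = 3 + 1 = 4)
t(B) = (-509 + B)/(335 + B)
√(t((-1 + T)²) + y) = √((-509 + (-1 - 12)²)/(335 + (-1 - 12)²) + 4) = √((-509 + (-13)²)/(335 + (-13)²) + 4) = √((-509 + 169)/(335 + 169) + 4) = √(-340/504 + 4) = √((1/504)*(-340) + 4) = √(-85/126 + 4) = √(419/126) = √5866/42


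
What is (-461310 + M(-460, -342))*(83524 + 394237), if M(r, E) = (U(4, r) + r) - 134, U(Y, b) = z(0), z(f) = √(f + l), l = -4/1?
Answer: -220679716944 + 955522*I ≈ -2.2068e+11 + 9.5552e+5*I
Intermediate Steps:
l = -4 (l = -4*1 = -4)
z(f) = √(-4 + f) (z(f) = √(f - 4) = √(-4 + f))
U(Y, b) = 2*I (U(Y, b) = √(-4 + 0) = √(-4) = 2*I)
M(r, E) = -134 + r + 2*I (M(r, E) = (2*I + r) - 134 = (r + 2*I) - 134 = -134 + r + 2*I)
(-461310 + M(-460, -342))*(83524 + 394237) = (-461310 + (-134 - 460 + 2*I))*(83524 + 394237) = (-461310 + (-594 + 2*I))*477761 = (-461904 + 2*I)*477761 = -220679716944 + 955522*I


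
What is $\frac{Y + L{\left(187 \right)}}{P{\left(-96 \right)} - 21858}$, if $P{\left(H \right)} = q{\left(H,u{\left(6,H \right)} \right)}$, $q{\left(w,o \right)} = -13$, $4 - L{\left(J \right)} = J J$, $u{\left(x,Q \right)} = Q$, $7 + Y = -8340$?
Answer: $\frac{43312}{21871} \approx 1.9803$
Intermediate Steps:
$Y = -8347$ ($Y = -7 - 8340 = -8347$)
$L{\left(J \right)} = 4 - J^{2}$ ($L{\left(J \right)} = 4 - J J = 4 - J^{2}$)
$P{\left(H \right)} = -13$
$\frac{Y + L{\left(187 \right)}}{P{\left(-96 \right)} - 21858} = \frac{-8347 + \left(4 - 187^{2}\right)}{-13 - 21858} = \frac{-8347 + \left(4 - 34969\right)}{-21871} = \left(-8347 + \left(4 - 34969\right)\right) \left(- \frac{1}{21871}\right) = \left(-8347 - 34965\right) \left(- \frac{1}{21871}\right) = \left(-43312\right) \left(- \frac{1}{21871}\right) = \frac{43312}{21871}$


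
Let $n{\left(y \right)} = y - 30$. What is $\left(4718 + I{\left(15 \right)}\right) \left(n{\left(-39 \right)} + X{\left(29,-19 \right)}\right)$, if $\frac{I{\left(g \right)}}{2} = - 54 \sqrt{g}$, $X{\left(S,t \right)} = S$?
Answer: $-188720 + 4320 \sqrt{15} \approx -1.7199 \cdot 10^{5}$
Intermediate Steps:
$n{\left(y \right)} = -30 + y$
$I{\left(g \right)} = - 108 \sqrt{g}$ ($I{\left(g \right)} = 2 \left(- 54 \sqrt{g}\right) = - 108 \sqrt{g}$)
$\left(4718 + I{\left(15 \right)}\right) \left(n{\left(-39 \right)} + X{\left(29,-19 \right)}\right) = \left(4718 - 108 \sqrt{15}\right) \left(\left(-30 - 39\right) + 29\right) = \left(4718 - 108 \sqrt{15}\right) \left(-69 + 29\right) = \left(4718 - 108 \sqrt{15}\right) \left(-40\right) = -188720 + 4320 \sqrt{15}$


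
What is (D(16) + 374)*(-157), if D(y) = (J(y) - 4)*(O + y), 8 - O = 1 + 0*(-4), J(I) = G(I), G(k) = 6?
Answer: -65940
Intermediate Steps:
J(I) = 6
O = 7 (O = 8 - (1 + 0*(-4)) = 8 - (1 + 0) = 8 - 1*1 = 8 - 1 = 7)
D(y) = 14 + 2*y (D(y) = (6 - 4)*(7 + y) = 2*(7 + y) = 14 + 2*y)
(D(16) + 374)*(-157) = ((14 + 2*16) + 374)*(-157) = ((14 + 32) + 374)*(-157) = (46 + 374)*(-157) = 420*(-157) = -65940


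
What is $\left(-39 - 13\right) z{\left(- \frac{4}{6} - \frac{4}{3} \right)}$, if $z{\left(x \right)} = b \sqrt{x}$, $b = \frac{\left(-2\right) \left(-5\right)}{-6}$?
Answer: $\frac{260 i \sqrt{2}}{3} \approx 122.57 i$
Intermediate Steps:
$b = - \frac{5}{3}$ ($b = 10 \left(- \frac{1}{6}\right) = - \frac{5}{3} \approx -1.6667$)
$z{\left(x \right)} = - \frac{5 \sqrt{x}}{3}$
$\left(-39 - 13\right) z{\left(- \frac{4}{6} - \frac{4}{3} \right)} = \left(-39 - 13\right) \left(- \frac{5 \sqrt{- \frac{4}{6} - \frac{4}{3}}}{3}\right) = - 52 \left(- \frac{5 \sqrt{\left(-4\right) \frac{1}{6} - \frac{4}{3}}}{3}\right) = - 52 \left(- \frac{5 \sqrt{- \frac{2}{3} - \frac{4}{3}}}{3}\right) = - 52 \left(- \frac{5 \sqrt{-2}}{3}\right) = - 52 \left(- \frac{5 i \sqrt{2}}{3}\right) = \frac{260 i \sqrt{2}}{3}$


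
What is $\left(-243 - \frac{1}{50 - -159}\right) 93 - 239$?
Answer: $- \frac{4773235}{209} \approx -22838.0$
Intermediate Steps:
$\left(-243 - \frac{1}{50 - -159}\right) 93 - 239 = \left(-243 - \frac{1}{50 + 159}\right) 93 - 239 = \left(-243 - \frac{1}{209}\right) 93 - 239 = \left(- \frac{50788}{209}\right) 93 - 239 = - \frac{4723284}{209} - 239 = - \frac{4773235}{209}$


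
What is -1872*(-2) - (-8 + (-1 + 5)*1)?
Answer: 3748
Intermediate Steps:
-1872*(-2) - (-8 + (-1 + 5)*1) = -104*(-36) - (-8 + 4*1) = 3744 - (-8 + 4) = 3744 - 1*(-4) = 3744 + 4 = 3748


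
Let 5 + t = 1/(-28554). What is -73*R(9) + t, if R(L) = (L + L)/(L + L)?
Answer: -2227213/28554 ≈ -78.000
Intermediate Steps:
R(L) = 1 (R(L) = (2*L)/((2*L)) = (2*L)*(1/(2*L)) = 1)
t = -142771/28554 (t = -5 + 1/(-28554) = -5 - 1/28554 = -142771/28554 ≈ -5.0000)
-73*R(9) + t = -73*1 - 142771/28554 = -73 - 142771/28554 = -2227213/28554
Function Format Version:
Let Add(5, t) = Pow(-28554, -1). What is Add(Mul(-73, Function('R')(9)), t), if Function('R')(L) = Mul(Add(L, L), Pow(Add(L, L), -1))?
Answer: Rational(-2227213, 28554) ≈ -78.000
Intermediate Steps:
Function('R')(L) = 1 (Function('R')(L) = Mul(Mul(2, L), Pow(Mul(2, L), -1)) = Mul(Mul(2, L), Mul(Rational(1, 2), Pow(L, -1))) = 1)
t = Rational(-142771, 28554) (t = Add(-5, Pow(-28554, -1)) = Add(-5, Rational(-1, 28554)) = Rational(-142771, 28554) ≈ -5.0000)
Add(Mul(-73, Function('R')(9)), t) = Add(Mul(-73, 1), Rational(-142771, 28554)) = Add(-73, Rational(-142771, 28554)) = Rational(-2227213, 28554)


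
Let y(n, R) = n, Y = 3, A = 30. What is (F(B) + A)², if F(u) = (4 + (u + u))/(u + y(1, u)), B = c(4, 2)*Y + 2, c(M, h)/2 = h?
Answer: 232324/225 ≈ 1032.6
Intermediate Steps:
c(M, h) = 2*h
B = 14 (B = (2*2)*3 + 2 = 4*3 + 2 = 12 + 2 = 14)
F(u) = (4 + 2*u)/(1 + u) (F(u) = (4 + (u + u))/(u + 1) = (4 + 2*u)/(1 + u))
(F(B) + A)² = (2*(2 + 14)/(1 + 14) + 30)² = (2*16/15 + 30)² = (2*(1/15)*16 + 30)² = (32/15 + 30)² = (482/15)² = 232324/225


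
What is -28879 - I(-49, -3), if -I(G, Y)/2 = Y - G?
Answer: -28787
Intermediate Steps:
I(G, Y) = -2*Y + 2*G (I(G, Y) = -2*(Y - G) = -2*Y + 2*G)
-28879 - I(-49, -3) = -28879 - (-2*(-3) + 2*(-49)) = -28879 - (6 - 98) = -28879 - 1*(-92) = -28879 + 92 = -28787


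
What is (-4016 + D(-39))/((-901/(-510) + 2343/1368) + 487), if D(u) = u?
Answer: -9245400/1118293 ≈ -8.2674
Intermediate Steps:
(-4016 + D(-39))/((-901/(-510) + 2343/1368) + 487) = (-4016 - 39)/((-901/(-510) + 2343/1368) + 487) = -4055/((-901*(-1/510) + 2343*(1/1368)) + 487) = -4055/((53/30 + 781/456) + 487) = -4055/(7933/2280 + 487) = -4055/1118293/2280 = -4055*2280/1118293 = -9245400/1118293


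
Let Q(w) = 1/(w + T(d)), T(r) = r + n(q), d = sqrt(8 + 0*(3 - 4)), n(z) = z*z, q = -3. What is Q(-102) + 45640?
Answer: 394375147/8641 - 2*sqrt(2)/8641 ≈ 45640.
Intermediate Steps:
n(z) = z**2
d = 2*sqrt(2) (d = sqrt(8 + 0*(-1)) = sqrt(8 + 0) = sqrt(8) = 2*sqrt(2) ≈ 2.8284)
T(r) = 9 + r (T(r) = r + (-3)**2 = r + 9 = 9 + r)
Q(w) = 1/(9 + w + 2*sqrt(2)) (Q(w) = 1/(w + (9 + 2*sqrt(2))) = 1/(9 + w + 2*sqrt(2)))
Q(-102) + 45640 = 1/(9 - 102 + 2*sqrt(2)) + 45640 = 1/(-93 + 2*sqrt(2)) + 45640 = 45640 + 1/(-93 + 2*sqrt(2))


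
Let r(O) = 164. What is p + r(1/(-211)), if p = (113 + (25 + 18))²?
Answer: 24500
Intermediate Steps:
p = 24336 (p = (113 + 43)² = 156² = 24336)
p + r(1/(-211)) = 24336 + 164 = 24500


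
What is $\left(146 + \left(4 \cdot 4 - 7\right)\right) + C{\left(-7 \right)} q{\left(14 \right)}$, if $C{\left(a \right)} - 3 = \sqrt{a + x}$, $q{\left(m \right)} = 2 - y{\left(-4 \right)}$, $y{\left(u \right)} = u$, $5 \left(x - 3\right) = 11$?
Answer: $173 + \frac{18 i \sqrt{5}}{5} \approx 173.0 + 8.0499 i$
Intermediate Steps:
$x = \frac{26}{5}$ ($x = 3 + \frac{1}{5} \cdot 11 = 3 + \frac{11}{5} = \frac{26}{5} \approx 5.2$)
$q{\left(m \right)} = 6$ ($q{\left(m \right)} = 2 - -4 = 2 + 4 = 6$)
$C{\left(a \right)} = 3 + \sqrt{\frac{26}{5} + a}$ ($C{\left(a \right)} = 3 + \sqrt{a + \frac{26}{5}} = 3 + \sqrt{\frac{26}{5} + a}$)
$\left(146 + \left(4 \cdot 4 - 7\right)\right) + C{\left(-7 \right)} q{\left(14 \right)} = \left(146 + \left(4 \cdot 4 - 7\right)\right) + \left(3 + \frac{\sqrt{130 + 25 \left(-7\right)}}{5}\right) 6 = \left(146 + \left(16 - 7\right)\right) + \left(3 + \frac{\sqrt{130 - 175}}{5}\right) 6 = \left(146 + 9\right) + \left(3 + \frac{\sqrt{-45}}{5}\right) 6 = 155 + \left(3 + \frac{3 i \sqrt{5}}{5}\right) 6 = 155 + \left(18 + \frac{18 i \sqrt{5}}{5}\right) = 173 + \frac{18 i \sqrt{5}}{5}$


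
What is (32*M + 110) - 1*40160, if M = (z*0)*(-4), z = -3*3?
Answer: -40050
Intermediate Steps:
z = -9
M = 0 (M = -9*0*(-4) = 0*(-4) = 0)
(32*M + 110) - 1*40160 = (32*0 + 110) - 1*40160 = (0 + 110) - 40160 = 110 - 40160 = -40050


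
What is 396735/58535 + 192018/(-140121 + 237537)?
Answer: 1662937013/190074852 ≈ 8.7489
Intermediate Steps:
396735/58535 + 192018/(-140121 + 237537) = 396735*(1/58535) + 192018/97416 = 79347/11707 + 192018*(1/97416) = 79347/11707 + 32003/16236 = 1662937013/190074852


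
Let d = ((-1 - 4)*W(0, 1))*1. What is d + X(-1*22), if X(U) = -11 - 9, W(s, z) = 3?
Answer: -35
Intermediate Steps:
d = -15 (d = ((-1 - 4)*3)*1 = -5*3*1 = -15*1 = -15)
X(U) = -20
d + X(-1*22) = -15 - 20 = -35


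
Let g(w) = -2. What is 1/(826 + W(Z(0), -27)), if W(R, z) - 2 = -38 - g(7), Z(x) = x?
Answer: 1/792 ≈ 0.0012626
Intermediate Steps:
W(R, z) = -34 (W(R, z) = 2 + (-38 - 1*(-2)) = 2 + (-38 + 2) = 2 - 36 = -34)
1/(826 + W(Z(0), -27)) = 1/(826 - 34) = 1/792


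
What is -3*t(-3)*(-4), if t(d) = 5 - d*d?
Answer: -48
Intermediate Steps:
t(d) = 5 - d²
-3*t(-3)*(-4) = -3*(5 - 1*(-3)²)*(-4) = -3*(5 - 1*9)*(-4) = -3*(5 - 9)*(-4) = -3*(-4)*(-4) = 12*(-4) = -48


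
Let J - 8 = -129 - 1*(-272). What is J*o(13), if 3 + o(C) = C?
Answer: 1510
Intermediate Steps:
o(C) = -3 + C
J = 151 (J = 8 + (-129 - 1*(-272)) = 8 + (-129 + 272) = 8 + 143 = 151)
J*o(13) = 151*(-3 + 13) = 151*10 = 1510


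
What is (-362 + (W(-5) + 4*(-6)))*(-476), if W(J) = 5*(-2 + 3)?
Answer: 181356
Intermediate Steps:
W(J) = 5 (W(J) = 5*1 = 5)
(-362 + (W(-5) + 4*(-6)))*(-476) = (-362 + (5 + 4*(-6)))*(-476) = (-362 + (5 - 24))*(-476) = (-362 - 19)*(-476) = -381*(-476) = 181356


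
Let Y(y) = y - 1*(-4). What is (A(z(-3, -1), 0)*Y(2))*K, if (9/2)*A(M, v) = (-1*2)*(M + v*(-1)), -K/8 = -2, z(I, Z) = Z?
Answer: 128/3 ≈ 42.667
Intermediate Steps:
K = 16 (K = -8*(-2) = 16)
A(M, v) = -4*M/9 + 4*v/9 (A(M, v) = 2*((-1*2)*(M + v*(-1)))/9 = 2*(-2*(M - v))/9 = 2*(-2*M + 2*v)/9 = -4*M/9 + 4*v/9)
Y(y) = 4 + y (Y(y) = y + 4 = 4 + y)
(A(z(-3, -1), 0)*Y(2))*K = ((-4/9*(-1) + (4/9)*0)*(4 + 2))*16 = ((4/9 + 0)*6)*16 = ((4/9)*6)*16 = (8/3)*16 = 128/3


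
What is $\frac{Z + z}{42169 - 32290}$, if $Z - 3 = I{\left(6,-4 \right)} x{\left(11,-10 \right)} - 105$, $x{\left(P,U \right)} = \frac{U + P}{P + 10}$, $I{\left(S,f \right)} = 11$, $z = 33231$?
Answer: $\frac{695720}{207459} \approx 3.3535$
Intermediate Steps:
$x{\left(P,U \right)} = \frac{P + U}{10 + P}$
$Z = - \frac{2131}{21}$ ($Z = 3 - \left(105 - 11 \frac{11 - 10}{10 + 11}\right) = 3 - \left(105 - 11 \cdot \frac{1}{21} \cdot 1\right) = 3 + \left(11 \cdot \frac{1}{21} - 105\right) = 3 + \left(\frac{11}{21} - 105\right) = 3 - \frac{2194}{21} = - \frac{2131}{21} \approx -101.48$)
$\frac{Z + z}{42169 - 32290} = \frac{- \frac{2131}{21} + 33231}{42169 - 32290} = \frac{695720}{21 \cdot 9879} = \frac{695720}{21} \cdot \frac{1}{9879} = \frac{695720}{207459}$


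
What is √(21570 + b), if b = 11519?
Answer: √33089 ≈ 181.90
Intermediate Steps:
√(21570 + b) = √(21570 + 11519) = √33089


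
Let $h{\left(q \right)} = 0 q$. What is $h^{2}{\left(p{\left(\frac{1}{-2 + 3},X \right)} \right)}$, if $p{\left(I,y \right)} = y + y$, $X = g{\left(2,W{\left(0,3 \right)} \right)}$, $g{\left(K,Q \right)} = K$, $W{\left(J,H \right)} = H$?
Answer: $0$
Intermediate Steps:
$X = 2$
$p{\left(I,y \right)} = 2 y$
$h{\left(q \right)} = 0$
$h^{2}{\left(p{\left(\frac{1}{-2 + 3},X \right)} \right)} = 0^{2} = 0$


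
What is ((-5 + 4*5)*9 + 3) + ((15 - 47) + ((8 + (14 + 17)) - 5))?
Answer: 140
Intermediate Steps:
((-5 + 4*5)*9 + 3) + ((15 - 47) + ((8 + (14 + 17)) - 5)) = ((-5 + 20)*9 + 3) + (-32 + ((8 + 31) - 5)) = (15*9 + 3) + (-32 + (39 - 5)) = (135 + 3) + (-32 + 34) = 138 + 2 = 140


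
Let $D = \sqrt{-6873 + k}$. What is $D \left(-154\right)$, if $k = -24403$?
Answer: $- 308 i \sqrt{7819} \approx - 27235.0 i$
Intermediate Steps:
$D = 2 i \sqrt{7819}$ ($D = \sqrt{-6873 - 24403} = \sqrt{-31276} = 2 i \sqrt{7819} \approx 176.85 i$)
$D \left(-154\right) = 2 i \sqrt{7819} \left(-154\right) = - 308 i \sqrt{7819}$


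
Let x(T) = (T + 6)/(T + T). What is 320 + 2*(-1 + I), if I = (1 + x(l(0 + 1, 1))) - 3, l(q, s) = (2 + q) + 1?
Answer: 633/2 ≈ 316.50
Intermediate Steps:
l(q, s) = 3 + q
x(T) = (6 + T)/(2*T) (x(T) = (6 + T)/((2*T)) = (6 + T)*(1/(2*T)) = (6 + T)/(2*T))
I = -3/4 (I = (1 + (6 + (3 + (0 + 1)))/(2*(3 + (0 + 1)))) - 3 = (1 + (6 + (3 + 1))/(2*(3 + 1))) - 3 = (1 + (1/2)*(6 + 4)/4) - 3 = (1 + (1/2)*(1/4)*10) - 3 = (1 + 5/4) - 3 = 9/4 - 3 = -3/4 ≈ -0.75000)
320 + 2*(-1 + I) = 320 + 2*(-1 - 3/4) = 320 + 2*(-7/4) = 320 - 7/2 = 633/2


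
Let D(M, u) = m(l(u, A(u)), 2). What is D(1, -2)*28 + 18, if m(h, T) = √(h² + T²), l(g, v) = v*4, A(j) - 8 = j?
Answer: 18 + 56*√145 ≈ 692.33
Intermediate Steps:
A(j) = 8 + j
l(g, v) = 4*v
m(h, T) = √(T² + h²)
D(M, u) = √(4 + (32 + 4*u)²) (D(M, u) = √(2² + (4*(8 + u))²) = √(4 + (32 + 4*u)²))
D(1, -2)*28 + 18 = (2*√(1 + 4*(8 - 2)²))*28 + 18 = (2*√(1 + 4*6²))*28 + 18 = (2*√(1 + 4*36))*28 + 18 = (2*√(1 + 144))*28 + 18 = (2*√145)*28 + 18 = 56*√145 + 18 = 18 + 56*√145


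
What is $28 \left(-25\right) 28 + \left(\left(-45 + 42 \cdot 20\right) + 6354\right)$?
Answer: $-12451$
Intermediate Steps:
$28 \left(-25\right) 28 + \left(\left(-45 + 42 \cdot 20\right) + 6354\right) = \left(-700\right) 28 + \left(\left(-45 + 840\right) + 6354\right) = -19600 + \left(795 + 6354\right) = -19600 + 7149 = -12451$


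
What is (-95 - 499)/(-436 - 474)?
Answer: 297/455 ≈ 0.65275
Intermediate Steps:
(-95 - 499)/(-436 - 474) = -594/(-910) = -594*(-1/910) = 297/455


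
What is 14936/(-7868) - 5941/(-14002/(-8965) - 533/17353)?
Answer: -6472840067469/1667388527 ≈ -3882.0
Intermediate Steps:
14936/(-7868) - 5941/(-14002/(-8965) - 533/17353) = 14936*(-1/7868) - 5941/(-14002*(-1/8965) - 533*1/17353) = -3734/1967 - 5941/(14002/8965 - 533/17353) = -3734/1967 - 5941/238198361/155569645 = -3734/1967 - 5941*155569645/238198361 = -3734/1967 - 924239260945/238198361 = -6472840067469/1667388527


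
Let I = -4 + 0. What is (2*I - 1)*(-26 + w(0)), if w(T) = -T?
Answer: 234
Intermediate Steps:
I = -4
(2*I - 1)*(-26 + w(0)) = (2*(-4) - 1)*(-26 - 1*0) = (-8 - 1)*(-26 + 0) = -9*(-26) = 234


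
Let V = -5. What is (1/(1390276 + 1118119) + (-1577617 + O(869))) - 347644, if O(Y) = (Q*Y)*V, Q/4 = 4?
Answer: -5003698686494/2508395 ≈ -1.9948e+6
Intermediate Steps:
Q = 16 (Q = 4*4 = 16)
O(Y) = -80*Y (O(Y) = (16*Y)*(-5) = -80*Y)
(1/(1390276 + 1118119) + (-1577617 + O(869))) - 347644 = (1/(1390276 + 1118119) + (-1577617 - 80*869)) - 347644 = (1/2508395 + (-1577617 - 69520)) - 347644 = (1/2508395 - 1647137) - 347644 = -4131670215114/2508395 - 347644 = -5003698686494/2508395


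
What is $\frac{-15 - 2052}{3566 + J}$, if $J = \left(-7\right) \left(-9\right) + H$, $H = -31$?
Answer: $- \frac{2067}{3598} \approx -0.57449$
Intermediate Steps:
$J = 32$ ($J = \left(-7\right) \left(-9\right) - 31 = 63 - 31 = 32$)
$\frac{-15 - 2052}{3566 + J} = \frac{-15 - 2052}{3566 + 32} = - \frac{2067}{3598}$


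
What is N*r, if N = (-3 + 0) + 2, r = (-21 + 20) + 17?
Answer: -16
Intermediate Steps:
r = 16 (r = -1 + 17 = 16)
N = -1 (N = -3 + 2 = -1)
N*r = -1*16 = -16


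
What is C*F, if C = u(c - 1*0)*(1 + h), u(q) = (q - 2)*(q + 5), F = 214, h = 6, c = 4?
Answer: 26964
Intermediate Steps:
u(q) = (-2 + q)*(5 + q)
C = 126 (C = (-10 + (4 - 1*0)**2 + 3*(4 - 1*0))*(1 + 6) = (-10 + (4 + 0)**2 + 3*(4 + 0))*7 = (-10 + 4**2 + 3*4)*7 = (-10 + 16 + 12)*7 = 18*7 = 126)
C*F = 126*214 = 26964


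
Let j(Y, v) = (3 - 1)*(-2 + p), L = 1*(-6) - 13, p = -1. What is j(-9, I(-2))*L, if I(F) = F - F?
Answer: 114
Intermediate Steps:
I(F) = 0
L = -19 (L = -6 - 13 = -19)
j(Y, v) = -6 (j(Y, v) = (3 - 1)*(-2 - 1) = 2*(-3) = -6)
j(-9, I(-2))*L = -6*(-19) = 114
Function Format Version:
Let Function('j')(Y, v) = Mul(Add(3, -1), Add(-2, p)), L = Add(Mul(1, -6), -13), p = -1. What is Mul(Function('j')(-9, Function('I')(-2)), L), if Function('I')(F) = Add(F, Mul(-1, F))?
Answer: 114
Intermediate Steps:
Function('I')(F) = 0
L = -19 (L = Add(-6, -13) = -19)
Function('j')(Y, v) = -6 (Function('j')(Y, v) = Mul(Add(3, -1), Add(-2, -1)) = Mul(2, -3) = -6)
Mul(Function('j')(-9, Function('I')(-2)), L) = Mul(-6, -19) = 114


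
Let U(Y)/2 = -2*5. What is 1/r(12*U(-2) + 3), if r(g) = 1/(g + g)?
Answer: -474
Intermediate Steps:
U(Y) = -20 (U(Y) = 2*(-2*5) = 2*(-10) = -20)
r(g) = 1/(2*g)
1/r(12*U(-2) + 3) = 1/(1/(2*(12*(-20) + 3))) = 1/(1/(2*(-240 + 3))) = 1/((½)/(-237)) = 1/((½)*(-1/237)) = 1/(-1/474) = -474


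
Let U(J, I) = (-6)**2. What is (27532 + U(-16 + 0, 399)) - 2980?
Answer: 24588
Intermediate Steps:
U(J, I) = 36
(27532 + U(-16 + 0, 399)) - 2980 = (27532 + 36) - 2980 = 27568 - 2980 = 24588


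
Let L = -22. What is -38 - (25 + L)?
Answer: -41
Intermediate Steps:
-38 - (25 + L) = -38 - (25 - 22) = -38 - 1*3 = -38 - 3 = -41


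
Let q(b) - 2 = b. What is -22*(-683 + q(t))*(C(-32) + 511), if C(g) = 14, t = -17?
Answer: 8061900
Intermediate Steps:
q(b) = 2 + b
-22*(-683 + q(t))*(C(-32) + 511) = -22*(-683 + (2 - 17))*(14 + 511) = -22*(-683 - 15)*525 = -(-15356)*525 = -22*(-366450) = 8061900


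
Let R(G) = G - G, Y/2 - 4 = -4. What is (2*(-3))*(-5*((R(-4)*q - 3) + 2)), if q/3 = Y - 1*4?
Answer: -30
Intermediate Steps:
Y = 0 (Y = 8 + 2*(-4) = 8 - 8 = 0)
R(G) = 0
q = -12 (q = 3*(0 - 1*4) = 3*(0 - 4) = 3*(-4) = -12)
(2*(-3))*(-5*((R(-4)*q - 3) + 2)) = (2*(-3))*(-5*((0*(-12) - 3) + 2)) = -(-30)*((0 - 3) + 2) = -(-30)*(-3 + 2) = -(-30)*(-1) = -6*5 = -30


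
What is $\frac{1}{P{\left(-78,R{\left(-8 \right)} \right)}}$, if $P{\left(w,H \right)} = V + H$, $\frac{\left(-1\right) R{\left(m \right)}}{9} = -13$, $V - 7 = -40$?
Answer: $\frac{1}{84} \approx 0.011905$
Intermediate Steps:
$V = -33$ ($V = 7 - 40 = -33$)
$R{\left(m \right)} = 117$ ($R{\left(m \right)} = \left(-9\right) \left(-13\right) = 117$)
$P{\left(w,H \right)} = -33 + H$
$\frac{1}{P{\left(-78,R{\left(-8 \right)} \right)}} = \frac{1}{-33 + 117} = \frac{1}{84}$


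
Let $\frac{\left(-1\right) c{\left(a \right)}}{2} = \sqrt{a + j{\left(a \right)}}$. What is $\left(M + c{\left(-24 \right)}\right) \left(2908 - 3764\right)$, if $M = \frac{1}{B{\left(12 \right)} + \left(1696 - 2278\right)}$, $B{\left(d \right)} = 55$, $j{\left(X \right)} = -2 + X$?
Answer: $\frac{856}{527} + 8560 i \sqrt{2} \approx 1.6243 + 12106.0 i$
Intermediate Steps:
$c{\left(a \right)} = - 2 \sqrt{-2 + 2 a}$ ($c{\left(a \right)} = - 2 \sqrt{a + \left(-2 + a\right)} = - 2 \sqrt{-2 + 2 a}$)
$M = - \frac{1}{527}$ ($M = \frac{1}{55 + \left(1696 - 2278\right)} = \frac{1}{55 - 582} = \frac{1}{-527} = - \frac{1}{527} \approx -0.0018975$)
$\left(M + c{\left(-24 \right)}\right) \left(2908 - 3764\right) = \left(- \frac{1}{527} - 2 \sqrt{-2 + 2 \left(-24\right)}\right) \left(2908 - 3764\right) = \left(- \frac{1}{527} - 2 \sqrt{-2 - 48}\right) \left(-856\right) = \left(- \frac{1}{527} - 2 \sqrt{-50}\right) \left(-856\right) = \left(- \frac{1}{527} - 2 \cdot 5 i \sqrt{2}\right) \left(-856\right) = \left(- \frac{1}{527} - 10 i \sqrt{2}\right) \left(-856\right) = \frac{856}{527} + 8560 i \sqrt{2}$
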